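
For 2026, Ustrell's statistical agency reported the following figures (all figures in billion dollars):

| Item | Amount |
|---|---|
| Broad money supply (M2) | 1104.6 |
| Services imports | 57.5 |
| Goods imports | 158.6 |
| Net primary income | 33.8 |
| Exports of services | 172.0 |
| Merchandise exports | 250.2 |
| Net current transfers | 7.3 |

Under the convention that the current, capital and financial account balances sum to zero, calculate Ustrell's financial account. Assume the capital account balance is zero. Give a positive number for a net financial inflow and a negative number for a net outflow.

-247.2

Goods balance = 250.2 - 158.6 = 91.6
Services balance = 172.0 - 57.5 = 114.5
Trade balance (goods + services) = 91.6 + 114.5 = 206.1
Net primary income = 33.8
Net secondary income = 7.3
Current account = 206.1 + 33.8 + 7.3 = 247.2
Financial account = -(247.2) = -247.2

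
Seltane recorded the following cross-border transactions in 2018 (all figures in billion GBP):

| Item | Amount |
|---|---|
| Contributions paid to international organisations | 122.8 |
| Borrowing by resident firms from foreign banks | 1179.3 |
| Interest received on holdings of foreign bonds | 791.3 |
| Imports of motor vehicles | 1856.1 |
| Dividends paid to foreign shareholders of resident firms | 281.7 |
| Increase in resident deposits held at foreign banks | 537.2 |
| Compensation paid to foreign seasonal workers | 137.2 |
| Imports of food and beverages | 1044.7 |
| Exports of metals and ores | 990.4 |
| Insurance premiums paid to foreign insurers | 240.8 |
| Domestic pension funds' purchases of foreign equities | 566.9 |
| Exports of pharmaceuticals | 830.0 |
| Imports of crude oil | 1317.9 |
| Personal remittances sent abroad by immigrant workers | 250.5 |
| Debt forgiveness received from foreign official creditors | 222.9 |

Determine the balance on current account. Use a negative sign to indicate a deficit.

-2640.0

Goods: -1044.7 + 830.0 + 990.4 - 1856.1 - 1317.9 = -2398.3
Services: -240.8
Primary income: -137.2 + 791.3 - 281.7 = 372.4
Secondary income: -250.5 - 122.8 = -373.3
Current account = (-2398.3) + (-240.8) + 372.4 + (-373.3) = -2640.0
(Excluded from the current account — financial account: borrowing by resident firms from foreign banks 1179.3, increase in resident deposits held at foreign banks 537.2, domestic pension funds' purchases of foreign equities 566.9; capital account: debt forgiveness received from foreign official creditors 222.9.)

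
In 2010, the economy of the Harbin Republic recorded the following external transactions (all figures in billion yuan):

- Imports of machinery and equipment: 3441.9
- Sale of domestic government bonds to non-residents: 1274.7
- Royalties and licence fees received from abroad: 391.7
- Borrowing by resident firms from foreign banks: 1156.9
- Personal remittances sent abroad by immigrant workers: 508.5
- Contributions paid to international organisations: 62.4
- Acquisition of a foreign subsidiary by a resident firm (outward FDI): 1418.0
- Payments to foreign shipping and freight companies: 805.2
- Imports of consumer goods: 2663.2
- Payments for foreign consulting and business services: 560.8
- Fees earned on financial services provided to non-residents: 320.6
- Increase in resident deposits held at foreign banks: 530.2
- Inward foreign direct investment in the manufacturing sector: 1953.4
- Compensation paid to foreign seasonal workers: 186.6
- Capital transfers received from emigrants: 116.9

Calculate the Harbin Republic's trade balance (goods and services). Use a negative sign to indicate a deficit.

Goods: -2663.2 - 3441.9 = -6105.1
Services: -805.2 + 391.7 - 560.8 + 320.6 = -653.7
Trade balance = -6105.1 + (-653.7) = -6758.8
(Excluded from the trade balance — financial account: sale of domestic government bonds to non-residents 1274.7, borrowing by resident firms from foreign banks 1156.9, acquisition of a foreign subsidiary by a resident firm (outward FDI) 1418.0, increase in resident deposits held at foreign banks 530.2, inward foreign direct investment in the manufacturing sector 1953.4; secondary income: personal remittances sent abroad by immigrant workers 508.5, contributions paid to international organisations 62.4; primary income: compensation paid to foreign seasonal workers 186.6; capital account: capital transfers received from emigrants 116.9.)

-6758.8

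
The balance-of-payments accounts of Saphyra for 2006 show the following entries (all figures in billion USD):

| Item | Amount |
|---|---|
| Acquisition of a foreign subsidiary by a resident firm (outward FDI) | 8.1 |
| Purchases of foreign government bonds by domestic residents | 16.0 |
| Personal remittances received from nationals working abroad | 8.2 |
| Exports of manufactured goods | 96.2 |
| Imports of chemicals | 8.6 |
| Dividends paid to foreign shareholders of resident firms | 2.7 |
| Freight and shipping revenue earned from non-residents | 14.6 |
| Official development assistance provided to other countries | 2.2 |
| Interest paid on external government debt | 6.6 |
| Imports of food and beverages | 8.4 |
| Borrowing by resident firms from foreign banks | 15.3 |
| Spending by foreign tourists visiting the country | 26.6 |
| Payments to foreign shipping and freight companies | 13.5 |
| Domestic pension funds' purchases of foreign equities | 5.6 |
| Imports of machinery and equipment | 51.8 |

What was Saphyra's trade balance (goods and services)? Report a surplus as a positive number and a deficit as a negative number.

Goods: -51.8 + 96.2 - 8.6 - 8.4 = 27.4
Services: 26.6 - 13.5 + 14.6 = 27.7
Trade balance = 27.4 + 27.7 = 55.1
(Excluded from the trade balance — financial account: acquisition of a foreign subsidiary by a resident firm (outward FDI) 8.1, purchases of foreign government bonds by domestic residents 16.0, borrowing by resident firms from foreign banks 15.3, domestic pension funds' purchases of foreign equities 5.6; secondary income: personal remittances received from nationals working abroad 8.2, official development assistance provided to other countries 2.2; primary income: dividends paid to foreign shareholders of resident firms 2.7, interest paid on external government debt 6.6.)

55.1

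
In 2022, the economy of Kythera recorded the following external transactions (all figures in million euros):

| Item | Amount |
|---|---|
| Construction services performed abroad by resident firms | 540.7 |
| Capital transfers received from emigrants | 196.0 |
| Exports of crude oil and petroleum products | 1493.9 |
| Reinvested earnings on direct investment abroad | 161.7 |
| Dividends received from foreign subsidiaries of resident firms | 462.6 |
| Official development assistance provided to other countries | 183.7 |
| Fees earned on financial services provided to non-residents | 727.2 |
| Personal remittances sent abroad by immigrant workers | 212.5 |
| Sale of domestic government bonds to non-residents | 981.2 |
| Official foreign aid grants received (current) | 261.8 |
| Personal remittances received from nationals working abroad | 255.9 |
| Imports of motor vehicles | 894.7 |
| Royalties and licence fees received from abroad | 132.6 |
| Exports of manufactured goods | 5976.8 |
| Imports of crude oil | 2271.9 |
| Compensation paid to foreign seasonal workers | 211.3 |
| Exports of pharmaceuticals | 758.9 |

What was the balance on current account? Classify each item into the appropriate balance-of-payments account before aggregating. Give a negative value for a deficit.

6998.0

Goods: -894.7 + 758.9 + 1493.9 + 5976.8 - 2271.9 = 5063.0
Services: 132.6 + 727.2 + 540.7 = 1400.5
Primary income: -211.3 + 161.7 + 462.6 = 413.0
Secondary income: 255.9 + 261.8 - 183.7 - 212.5 = 121.5
Current account = 5063.0 + 1400.5 + 413.0 + 121.5 = 6998.0
(Excluded from the current account — capital account: capital transfers received from emigrants 196.0; financial account: sale of domestic government bonds to non-residents 981.2.)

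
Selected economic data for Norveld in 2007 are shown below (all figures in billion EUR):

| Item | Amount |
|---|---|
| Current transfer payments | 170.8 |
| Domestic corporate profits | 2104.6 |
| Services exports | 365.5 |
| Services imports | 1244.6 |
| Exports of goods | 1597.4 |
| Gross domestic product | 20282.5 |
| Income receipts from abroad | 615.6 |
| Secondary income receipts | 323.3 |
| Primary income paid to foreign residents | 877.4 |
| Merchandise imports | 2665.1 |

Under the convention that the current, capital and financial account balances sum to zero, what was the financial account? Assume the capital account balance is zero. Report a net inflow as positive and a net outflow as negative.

2056.1

Goods balance = 1597.4 - 2665.1 = -1067.7
Services balance = 365.5 - 1244.6 = -879.1
Trade balance (goods + services) = -1067.7 + (-879.1) = -1946.8
Net primary income = 615.6 - 877.4 = -261.8
Net secondary income = 323.3 - 170.8 = 152.5
Current account = -1946.8 + (-261.8) + 152.5 = -2056.1
Financial account = -(-2056.1) = 2056.1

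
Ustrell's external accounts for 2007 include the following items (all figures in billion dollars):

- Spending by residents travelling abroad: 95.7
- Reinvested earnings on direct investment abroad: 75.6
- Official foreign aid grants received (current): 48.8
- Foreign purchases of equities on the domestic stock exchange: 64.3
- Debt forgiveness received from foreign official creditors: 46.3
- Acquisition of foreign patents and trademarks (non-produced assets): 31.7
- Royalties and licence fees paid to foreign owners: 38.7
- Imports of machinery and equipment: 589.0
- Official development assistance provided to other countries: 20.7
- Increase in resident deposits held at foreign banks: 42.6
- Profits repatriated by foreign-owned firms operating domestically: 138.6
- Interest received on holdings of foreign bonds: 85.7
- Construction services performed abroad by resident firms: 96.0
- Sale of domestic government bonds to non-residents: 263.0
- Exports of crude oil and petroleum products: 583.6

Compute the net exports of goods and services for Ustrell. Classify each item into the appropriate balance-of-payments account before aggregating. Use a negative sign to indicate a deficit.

-43.8

Goods: 583.6 - 589.0 = -5.4
Services: 96.0 - 95.7 - 38.7 = -38.4
Trade balance = -5.4 + (-38.4) = -43.8
(Excluded from the trade balance — primary income: reinvested earnings on direct investment abroad 75.6, profits repatriated by foreign-owned firms operating domestically 138.6, interest received on holdings of foreign bonds 85.7; secondary income: official foreign aid grants received (current) 48.8, official development assistance provided to other countries 20.7; financial account: foreign purchases of equities on the domestic stock exchange 64.3, increase in resident deposits held at foreign banks 42.6, sale of domestic government bonds to non-residents 263.0; capital account: debt forgiveness received from foreign official creditors 46.3, acquisition of foreign patents and trademarks (non-produced assets) 31.7.)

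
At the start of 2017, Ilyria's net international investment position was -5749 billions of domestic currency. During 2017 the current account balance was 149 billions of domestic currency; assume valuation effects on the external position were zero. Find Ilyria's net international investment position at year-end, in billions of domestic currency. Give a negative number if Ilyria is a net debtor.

With no valuation effects, change in NIIP = current account = 149
End-of-year NIIP = -5749 + 149 = -5600

-5600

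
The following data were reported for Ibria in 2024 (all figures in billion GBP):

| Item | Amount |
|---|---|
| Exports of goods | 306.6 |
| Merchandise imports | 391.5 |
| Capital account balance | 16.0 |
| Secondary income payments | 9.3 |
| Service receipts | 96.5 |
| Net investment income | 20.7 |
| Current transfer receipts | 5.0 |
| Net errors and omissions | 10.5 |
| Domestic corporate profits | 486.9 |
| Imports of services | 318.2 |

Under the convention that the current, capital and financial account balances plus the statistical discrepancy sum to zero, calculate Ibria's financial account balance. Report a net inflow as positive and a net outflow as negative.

Goods balance = 306.6 - 391.5 = -84.9
Services balance = 96.5 - 318.2 = -221.7
Trade balance (goods + services) = -84.9 + (-221.7) = -306.6
Net primary income = 20.7
Net secondary income = 5.0 - 9.3 = -4.3
Current account = -306.6 + 20.7 + (-4.3) = -290.2
Financial account = -(-290.2 + 16.0 + 10.5) = 263.7

263.7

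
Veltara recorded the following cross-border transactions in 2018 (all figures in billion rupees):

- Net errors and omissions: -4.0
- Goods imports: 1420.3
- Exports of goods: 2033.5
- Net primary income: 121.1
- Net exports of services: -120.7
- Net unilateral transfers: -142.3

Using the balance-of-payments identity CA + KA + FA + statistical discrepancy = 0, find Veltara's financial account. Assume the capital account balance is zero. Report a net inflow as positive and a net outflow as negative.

Goods balance = 2033.5 - 1420.3 = 613.2
Services balance = -120.7
Trade balance (goods + services) = 613.2 + (-120.7) = 492.5
Net primary income = 121.1
Net secondary income = -142.3
Current account = 492.5 + 121.1 + (-142.3) = 471.3
Financial account = -(471.3 + (-4.0)) = -467.3

-467.3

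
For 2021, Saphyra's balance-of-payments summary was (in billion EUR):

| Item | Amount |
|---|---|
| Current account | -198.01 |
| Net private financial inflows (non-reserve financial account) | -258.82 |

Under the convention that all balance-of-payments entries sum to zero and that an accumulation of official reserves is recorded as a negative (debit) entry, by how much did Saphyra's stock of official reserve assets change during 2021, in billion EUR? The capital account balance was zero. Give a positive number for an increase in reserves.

Official reserve transactions balance = -((-198.01) + (-258.82)) = 456.83
An accumulation of reserves is recorded as a debit (negative entry), so the change in the stock of reserves is the negative of that balance.
Change in official reserves = -(456.83) = -456.83

-456.83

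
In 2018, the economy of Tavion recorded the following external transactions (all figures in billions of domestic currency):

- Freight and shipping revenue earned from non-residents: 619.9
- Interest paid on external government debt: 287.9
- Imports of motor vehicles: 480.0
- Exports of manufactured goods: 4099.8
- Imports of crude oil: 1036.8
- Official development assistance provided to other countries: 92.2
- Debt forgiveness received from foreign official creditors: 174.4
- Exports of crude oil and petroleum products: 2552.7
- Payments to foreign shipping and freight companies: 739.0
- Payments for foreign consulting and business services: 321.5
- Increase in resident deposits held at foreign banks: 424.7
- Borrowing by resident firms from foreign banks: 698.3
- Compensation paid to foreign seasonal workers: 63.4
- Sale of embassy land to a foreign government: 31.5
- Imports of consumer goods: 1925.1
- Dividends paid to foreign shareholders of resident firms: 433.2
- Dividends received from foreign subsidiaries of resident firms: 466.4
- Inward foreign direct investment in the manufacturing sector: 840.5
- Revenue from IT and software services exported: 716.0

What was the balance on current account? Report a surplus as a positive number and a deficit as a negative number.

Goods: -1925.1 + 4099.8 - 480.0 + 2552.7 - 1036.8 = 3210.6
Services: 619.9 - 739.0 - 321.5 + 716.0 = 275.4
Primary income: -63.4 - 287.9 + 466.4 - 433.2 = -318.1
Secondary income: -92.2
Current account = 3210.6 + 275.4 + (-318.1) + (-92.2) = 3075.7
(Excluded from the current account — capital account: debt forgiveness received from foreign official creditors 174.4, sale of embassy land to a foreign government 31.5; financial account: increase in resident deposits held at foreign banks 424.7, borrowing by resident firms from foreign banks 698.3, inward foreign direct investment in the manufacturing sector 840.5.)

3075.7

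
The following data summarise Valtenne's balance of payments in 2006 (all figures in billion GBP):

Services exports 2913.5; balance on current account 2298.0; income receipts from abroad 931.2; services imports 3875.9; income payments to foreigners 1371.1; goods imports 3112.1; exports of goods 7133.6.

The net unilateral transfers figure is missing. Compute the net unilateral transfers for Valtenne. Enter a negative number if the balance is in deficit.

-321.2

Current account = goods balance + services balance + net primary income + net secondary income
Sum of the known components = 2619.2
Net unilateral transfers = CA - (known components) = 2298.0 - 2619.2 = -321.2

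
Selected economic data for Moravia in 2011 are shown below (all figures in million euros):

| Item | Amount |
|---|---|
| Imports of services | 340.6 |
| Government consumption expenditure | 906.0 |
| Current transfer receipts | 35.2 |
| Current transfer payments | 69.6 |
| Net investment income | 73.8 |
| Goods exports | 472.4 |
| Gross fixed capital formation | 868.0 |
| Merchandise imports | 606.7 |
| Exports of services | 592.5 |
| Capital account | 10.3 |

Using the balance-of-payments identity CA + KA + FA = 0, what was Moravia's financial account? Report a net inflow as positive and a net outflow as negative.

-167.3

Goods balance = 472.4 - 606.7 = -134.3
Services balance = 592.5 - 340.6 = 251.9
Trade balance (goods + services) = -134.3 + 251.9 = 117.6
Net primary income = 73.8
Net secondary income = 35.2 - 69.6 = -34.4
Current account = 117.6 + 73.8 + (-34.4) = 157.0
Financial account = -(157.0 + 10.3) = -167.3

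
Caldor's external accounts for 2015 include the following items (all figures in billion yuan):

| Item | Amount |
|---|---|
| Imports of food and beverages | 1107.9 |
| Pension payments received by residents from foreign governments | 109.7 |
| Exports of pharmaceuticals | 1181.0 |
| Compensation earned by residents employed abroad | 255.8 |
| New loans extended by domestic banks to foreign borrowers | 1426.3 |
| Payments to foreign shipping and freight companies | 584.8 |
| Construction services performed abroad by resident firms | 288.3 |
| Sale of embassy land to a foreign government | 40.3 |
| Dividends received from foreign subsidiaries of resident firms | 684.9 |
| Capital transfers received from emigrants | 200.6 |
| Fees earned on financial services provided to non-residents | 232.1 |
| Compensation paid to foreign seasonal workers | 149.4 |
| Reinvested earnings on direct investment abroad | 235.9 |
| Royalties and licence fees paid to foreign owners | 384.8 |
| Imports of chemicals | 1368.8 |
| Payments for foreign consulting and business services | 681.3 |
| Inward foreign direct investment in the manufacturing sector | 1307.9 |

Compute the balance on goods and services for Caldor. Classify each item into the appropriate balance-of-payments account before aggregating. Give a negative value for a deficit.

-2426.2

Goods: -1368.8 + 1181.0 - 1107.9 = -1295.7
Services: 288.3 - 681.3 - 584.8 + 232.1 - 384.8 = -1130.5
Trade balance = -1295.7 + (-1130.5) = -2426.2
(Excluded from the trade balance — secondary income: pension payments received by residents from foreign governments 109.7; primary income: compensation earned by residents employed abroad 255.8, dividends received from foreign subsidiaries of resident firms 684.9, compensation paid to foreign seasonal workers 149.4, reinvested earnings on direct investment abroad 235.9; financial account: new loans extended by domestic banks to foreign borrowers 1426.3, inward foreign direct investment in the manufacturing sector 1307.9; capital account: sale of embassy land to a foreign government 40.3, capital transfers received from emigrants 200.6.)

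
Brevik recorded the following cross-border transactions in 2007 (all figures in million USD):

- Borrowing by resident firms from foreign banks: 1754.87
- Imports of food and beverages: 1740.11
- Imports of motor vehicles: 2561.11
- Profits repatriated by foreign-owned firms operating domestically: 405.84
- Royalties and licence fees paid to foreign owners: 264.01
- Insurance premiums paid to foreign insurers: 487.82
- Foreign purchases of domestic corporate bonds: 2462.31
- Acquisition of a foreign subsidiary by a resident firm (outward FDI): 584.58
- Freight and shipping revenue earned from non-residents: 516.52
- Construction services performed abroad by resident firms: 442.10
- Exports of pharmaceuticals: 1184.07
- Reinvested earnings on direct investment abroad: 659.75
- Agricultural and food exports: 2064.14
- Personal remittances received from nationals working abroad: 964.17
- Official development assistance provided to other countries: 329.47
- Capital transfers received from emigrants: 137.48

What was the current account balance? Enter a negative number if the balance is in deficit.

42.39

Goods: 2064.14 - 2561.11 - 1740.11 + 1184.07 = -1053.01
Services: 516.52 - 487.82 + 442.10 - 264.01 = 206.79
Primary income: 659.75 - 405.84 = 253.91
Secondary income: -329.47 + 964.17 = 634.70
Current account = (-1053.01) + 206.79 + 253.91 + 634.70 = 42.39
(Excluded from the current account — financial account: borrowing by resident firms from foreign banks 1754.87, foreign purchases of domestic corporate bonds 2462.31, acquisition of a foreign subsidiary by a resident firm (outward FDI) 584.58; capital account: capital transfers received from emigrants 137.48.)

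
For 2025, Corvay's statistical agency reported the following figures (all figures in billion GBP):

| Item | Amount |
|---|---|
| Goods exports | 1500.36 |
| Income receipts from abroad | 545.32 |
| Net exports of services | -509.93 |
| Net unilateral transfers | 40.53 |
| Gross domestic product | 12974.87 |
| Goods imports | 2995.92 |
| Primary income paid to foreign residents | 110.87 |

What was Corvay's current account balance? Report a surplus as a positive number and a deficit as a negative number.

-1530.51

Goods balance = 1500.36 - 2995.92 = -1495.56
Services balance = -509.93
Trade balance (goods + services) = -1495.56 + (-509.93) = -2005.49
Net primary income = 545.32 - 110.87 = 434.45
Net secondary income = 40.53
Current account = -2005.49 + 434.45 + 40.53 = -1530.51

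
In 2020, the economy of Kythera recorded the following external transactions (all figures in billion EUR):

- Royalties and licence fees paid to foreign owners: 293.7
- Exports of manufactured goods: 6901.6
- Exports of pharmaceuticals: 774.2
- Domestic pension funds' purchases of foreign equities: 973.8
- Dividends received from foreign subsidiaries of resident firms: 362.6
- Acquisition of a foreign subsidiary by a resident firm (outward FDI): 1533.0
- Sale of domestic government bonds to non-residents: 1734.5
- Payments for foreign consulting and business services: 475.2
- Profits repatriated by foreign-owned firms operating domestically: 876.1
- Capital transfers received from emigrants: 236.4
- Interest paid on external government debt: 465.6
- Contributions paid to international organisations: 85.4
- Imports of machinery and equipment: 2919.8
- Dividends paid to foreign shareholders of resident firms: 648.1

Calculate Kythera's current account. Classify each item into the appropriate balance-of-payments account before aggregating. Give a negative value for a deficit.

2274.5

Goods: -2919.8 + 6901.6 + 774.2 = 4756.0
Services: -475.2 - 293.7 = -768.9
Primary income: -648.1 + 362.6 - 465.6 - 876.1 = -1627.2
Secondary income: -85.4
Current account = 4756.0 + (-768.9) + (-1627.2) + (-85.4) = 2274.5
(Excluded from the current account — financial account: domestic pension funds' purchases of foreign equities 973.8, acquisition of a foreign subsidiary by a resident firm (outward FDI) 1533.0, sale of domestic government bonds to non-residents 1734.5; capital account: capital transfers received from emigrants 236.4.)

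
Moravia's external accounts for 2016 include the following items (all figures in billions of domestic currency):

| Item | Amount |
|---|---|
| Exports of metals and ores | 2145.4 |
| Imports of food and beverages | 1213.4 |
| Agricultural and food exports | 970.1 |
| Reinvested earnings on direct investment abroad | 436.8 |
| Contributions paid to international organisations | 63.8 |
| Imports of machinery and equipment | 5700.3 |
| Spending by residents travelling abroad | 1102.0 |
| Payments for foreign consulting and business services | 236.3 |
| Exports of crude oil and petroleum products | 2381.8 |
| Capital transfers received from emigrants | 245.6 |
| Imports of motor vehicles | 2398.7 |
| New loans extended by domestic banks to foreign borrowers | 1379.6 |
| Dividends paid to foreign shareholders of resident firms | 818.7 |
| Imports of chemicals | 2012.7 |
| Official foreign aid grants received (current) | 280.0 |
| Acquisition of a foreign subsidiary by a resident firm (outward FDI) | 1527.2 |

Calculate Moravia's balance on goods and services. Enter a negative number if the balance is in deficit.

-7166.1

Goods: 2145.4 + 970.1 - 2398.7 - 1213.4 + 2381.8 - 2012.7 - 5700.3 = -5827.8
Services: -236.3 - 1102.0 = -1338.3
Trade balance = -5827.8 + (-1338.3) = -7166.1
(Excluded from the trade balance — primary income: reinvested earnings on direct investment abroad 436.8, dividends paid to foreign shareholders of resident firms 818.7; secondary income: contributions paid to international organisations 63.8, official foreign aid grants received (current) 280.0; capital account: capital transfers received from emigrants 245.6; financial account: new loans extended by domestic banks to foreign borrowers 1379.6, acquisition of a foreign subsidiary by a resident firm (outward FDI) 1527.2.)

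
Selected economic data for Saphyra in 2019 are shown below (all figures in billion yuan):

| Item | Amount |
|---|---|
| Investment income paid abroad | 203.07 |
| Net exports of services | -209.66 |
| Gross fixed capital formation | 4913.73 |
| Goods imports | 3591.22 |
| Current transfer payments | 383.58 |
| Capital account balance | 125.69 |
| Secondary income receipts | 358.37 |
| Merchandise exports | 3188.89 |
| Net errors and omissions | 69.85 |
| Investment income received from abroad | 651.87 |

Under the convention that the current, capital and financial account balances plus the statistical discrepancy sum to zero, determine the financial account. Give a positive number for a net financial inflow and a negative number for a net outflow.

-7.14

Goods balance = 3188.89 - 3591.22 = -402.33
Services balance = -209.66
Trade balance (goods + services) = -402.33 + (-209.66) = -611.99
Net primary income = 651.87 - 203.07 = 448.80
Net secondary income = 358.37 - 383.58 = -25.21
Current account = -611.99 + 448.80 + (-25.21) = -188.40
Financial account = -(-188.40 + 125.69 + 69.85) = -7.14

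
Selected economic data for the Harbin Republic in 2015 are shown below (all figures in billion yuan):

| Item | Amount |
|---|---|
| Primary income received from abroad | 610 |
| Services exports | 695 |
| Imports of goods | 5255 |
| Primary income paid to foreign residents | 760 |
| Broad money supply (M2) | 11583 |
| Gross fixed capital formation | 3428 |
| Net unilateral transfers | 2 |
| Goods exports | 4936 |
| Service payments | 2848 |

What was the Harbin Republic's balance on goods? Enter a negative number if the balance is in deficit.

Goods balance = 4936 - 5255 = -319

-319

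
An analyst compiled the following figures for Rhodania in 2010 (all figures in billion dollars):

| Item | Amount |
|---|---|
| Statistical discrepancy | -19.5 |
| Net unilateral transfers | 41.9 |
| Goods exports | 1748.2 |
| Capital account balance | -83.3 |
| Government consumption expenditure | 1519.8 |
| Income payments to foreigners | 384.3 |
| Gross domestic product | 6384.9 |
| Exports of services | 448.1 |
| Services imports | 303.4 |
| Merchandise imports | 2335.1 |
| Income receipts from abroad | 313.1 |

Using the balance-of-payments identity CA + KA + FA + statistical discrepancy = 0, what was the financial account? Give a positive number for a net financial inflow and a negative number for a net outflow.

574.3

Goods balance = 1748.2 - 2335.1 = -586.9
Services balance = 448.1 - 303.4 = 144.7
Trade balance (goods + services) = -586.9 + 144.7 = -442.2
Net primary income = 313.1 - 384.3 = -71.2
Net secondary income = 41.9
Current account = -442.2 + (-71.2) + 41.9 = -471.5
Financial account = -(-471.5 + (-83.3) + (-19.5)) = 574.3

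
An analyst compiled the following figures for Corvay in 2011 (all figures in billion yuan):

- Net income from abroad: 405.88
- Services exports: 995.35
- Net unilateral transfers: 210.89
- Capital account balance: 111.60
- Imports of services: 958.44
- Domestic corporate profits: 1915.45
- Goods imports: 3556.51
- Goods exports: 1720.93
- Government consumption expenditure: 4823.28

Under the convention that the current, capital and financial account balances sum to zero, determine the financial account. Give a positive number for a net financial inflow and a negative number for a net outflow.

1070.30

Goods balance = 1720.93 - 3556.51 = -1835.58
Services balance = 995.35 - 958.44 = 36.91
Trade balance (goods + services) = -1835.58 + 36.91 = -1798.67
Net primary income = 405.88
Net secondary income = 210.89
Current account = -1798.67 + 405.88 + 210.89 = -1181.90
Financial account = -(-1181.90 + 111.60) = 1070.30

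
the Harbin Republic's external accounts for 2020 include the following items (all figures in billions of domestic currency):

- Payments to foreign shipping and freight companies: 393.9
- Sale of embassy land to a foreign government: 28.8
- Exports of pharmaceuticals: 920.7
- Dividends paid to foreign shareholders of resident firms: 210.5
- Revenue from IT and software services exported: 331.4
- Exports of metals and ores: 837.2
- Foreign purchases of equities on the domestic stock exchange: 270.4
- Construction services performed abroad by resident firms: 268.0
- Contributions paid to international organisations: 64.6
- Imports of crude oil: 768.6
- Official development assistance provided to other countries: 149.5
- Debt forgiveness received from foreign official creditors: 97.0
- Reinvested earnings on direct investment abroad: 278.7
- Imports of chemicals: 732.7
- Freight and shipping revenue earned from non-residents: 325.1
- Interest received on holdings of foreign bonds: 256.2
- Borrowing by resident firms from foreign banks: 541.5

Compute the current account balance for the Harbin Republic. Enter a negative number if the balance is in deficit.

Goods: -732.7 - 768.6 + 920.7 + 837.2 = 256.6
Services: 331.4 - 393.9 + 268.0 + 325.1 = 530.6
Primary income: -210.5 + 278.7 + 256.2 = 324.4
Secondary income: -149.5 - 64.6 = -214.1
Current account = 256.6 + 530.6 + 324.4 + (-214.1) = 897.5
(Excluded from the current account — capital account: sale of embassy land to a foreign government 28.8, debt forgiveness received from foreign official creditors 97.0; financial account: foreign purchases of equities on the domestic stock exchange 270.4, borrowing by resident firms from foreign banks 541.5.)

897.5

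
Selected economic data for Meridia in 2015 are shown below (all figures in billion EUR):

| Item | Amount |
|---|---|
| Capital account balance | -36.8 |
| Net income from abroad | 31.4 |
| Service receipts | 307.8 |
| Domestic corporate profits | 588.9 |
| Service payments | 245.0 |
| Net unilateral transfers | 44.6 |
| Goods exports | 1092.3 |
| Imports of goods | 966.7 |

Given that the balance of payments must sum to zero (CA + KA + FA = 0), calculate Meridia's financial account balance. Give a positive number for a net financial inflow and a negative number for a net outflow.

Goods balance = 1092.3 - 966.7 = 125.6
Services balance = 307.8 - 245.0 = 62.8
Trade balance (goods + services) = 125.6 + 62.8 = 188.4
Net primary income = 31.4
Net secondary income = 44.6
Current account = 188.4 + 31.4 + 44.6 = 264.4
Financial account = -(264.4 + (-36.8)) = -227.6

-227.6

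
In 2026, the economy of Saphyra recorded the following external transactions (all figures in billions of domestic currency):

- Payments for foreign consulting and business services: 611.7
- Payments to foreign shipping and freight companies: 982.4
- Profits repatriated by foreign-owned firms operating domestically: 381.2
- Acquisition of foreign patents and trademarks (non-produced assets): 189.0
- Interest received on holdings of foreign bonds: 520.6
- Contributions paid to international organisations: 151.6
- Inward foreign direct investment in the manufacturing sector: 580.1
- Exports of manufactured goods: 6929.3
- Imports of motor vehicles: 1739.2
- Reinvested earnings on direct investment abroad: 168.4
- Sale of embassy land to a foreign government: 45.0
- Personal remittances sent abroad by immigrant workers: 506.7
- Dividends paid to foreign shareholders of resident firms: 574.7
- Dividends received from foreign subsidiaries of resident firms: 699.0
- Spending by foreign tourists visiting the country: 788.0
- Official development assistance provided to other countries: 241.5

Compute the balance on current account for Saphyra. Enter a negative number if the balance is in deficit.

Goods: -1739.2 + 6929.3 = 5190.1
Services: -611.7 + 788.0 - 982.4 = -806.1
Primary income: 699.0 + 168.4 - 381.2 + 520.6 - 574.7 = 432.1
Secondary income: -241.5 - 506.7 - 151.6 = -899.8
Current account = 5190.1 + (-806.1) + 432.1 + (-899.8) = 3916.3
(Excluded from the current account — capital account: acquisition of foreign patents and trademarks (non-produced assets) 189.0, sale of embassy land to a foreign government 45.0; financial account: inward foreign direct investment in the manufacturing sector 580.1.)

3916.3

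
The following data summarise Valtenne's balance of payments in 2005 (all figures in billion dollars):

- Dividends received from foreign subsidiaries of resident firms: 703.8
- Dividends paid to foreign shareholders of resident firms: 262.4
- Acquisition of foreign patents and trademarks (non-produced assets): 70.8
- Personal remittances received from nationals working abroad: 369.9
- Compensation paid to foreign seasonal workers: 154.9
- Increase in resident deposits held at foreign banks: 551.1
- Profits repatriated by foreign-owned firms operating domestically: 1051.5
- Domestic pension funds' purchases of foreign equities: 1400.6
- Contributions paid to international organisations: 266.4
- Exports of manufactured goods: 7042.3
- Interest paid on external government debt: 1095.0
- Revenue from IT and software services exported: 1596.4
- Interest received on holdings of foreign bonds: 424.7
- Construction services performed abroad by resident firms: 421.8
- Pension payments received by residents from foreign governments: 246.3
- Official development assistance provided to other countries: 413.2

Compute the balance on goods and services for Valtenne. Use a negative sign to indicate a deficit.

Goods: 7042.3
Services: 421.8 + 1596.4 = 2018.2
Trade balance = 7042.3 + 2018.2 = 9060.5
(Excluded from the trade balance — primary income: dividends received from foreign subsidiaries of resident firms 703.8, dividends paid to foreign shareholders of resident firms 262.4, compensation paid to foreign seasonal workers 154.9, profits repatriated by foreign-owned firms operating domestically 1051.5, interest paid on external government debt 1095.0, interest received on holdings of foreign bonds 424.7; capital account: acquisition of foreign patents and trademarks (non-produced assets) 70.8; secondary income: personal remittances received from nationals working abroad 369.9, contributions paid to international organisations 266.4, pension payments received by residents from foreign governments 246.3, official development assistance provided to other countries 413.2; financial account: increase in resident deposits held at foreign banks 551.1, domestic pension funds' purchases of foreign equities 1400.6.)

9060.5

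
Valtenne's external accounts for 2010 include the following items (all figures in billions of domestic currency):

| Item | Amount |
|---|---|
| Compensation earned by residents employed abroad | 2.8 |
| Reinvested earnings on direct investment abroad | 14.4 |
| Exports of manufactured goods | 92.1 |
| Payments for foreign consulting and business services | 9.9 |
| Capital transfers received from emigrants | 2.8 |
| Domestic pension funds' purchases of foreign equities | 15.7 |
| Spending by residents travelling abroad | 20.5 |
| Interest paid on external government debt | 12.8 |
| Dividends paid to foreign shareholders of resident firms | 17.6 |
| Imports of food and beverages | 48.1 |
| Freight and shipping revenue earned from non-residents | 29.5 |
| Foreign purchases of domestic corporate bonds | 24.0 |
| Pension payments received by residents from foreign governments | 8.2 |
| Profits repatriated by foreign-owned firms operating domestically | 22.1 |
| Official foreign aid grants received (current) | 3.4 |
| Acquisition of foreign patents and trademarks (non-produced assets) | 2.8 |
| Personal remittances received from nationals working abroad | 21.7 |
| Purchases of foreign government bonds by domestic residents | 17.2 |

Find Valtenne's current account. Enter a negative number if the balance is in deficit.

Goods: 92.1 - 48.1 = 44.0
Services: -9.9 + 29.5 - 20.5 = -0.9
Primary income: 2.8 - 22.1 + 14.4 - 12.8 - 17.6 = -35.3
Secondary income: 3.4 + 8.2 + 21.7 = 33.3
Current account = 44.0 + (-0.9) + (-35.3) + 33.3 = 41.1
(Excluded from the current account — capital account: capital transfers received from emigrants 2.8, acquisition of foreign patents and trademarks (non-produced assets) 2.8; financial account: domestic pension funds' purchases of foreign equities 15.7, foreign purchases of domestic corporate bonds 24.0, purchases of foreign government bonds by domestic residents 17.2.)

41.1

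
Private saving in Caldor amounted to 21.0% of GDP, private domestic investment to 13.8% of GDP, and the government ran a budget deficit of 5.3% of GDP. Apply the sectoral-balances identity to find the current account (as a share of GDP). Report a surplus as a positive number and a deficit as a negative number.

By the sectoral-balances identity, CA = (S_private - I) + (T - G).
Private balance = 21.0 - 13.8 = 7.2
Government balance (T - G) = -5.3
CA = 7.2 + (-5.3) = 1.9

1.9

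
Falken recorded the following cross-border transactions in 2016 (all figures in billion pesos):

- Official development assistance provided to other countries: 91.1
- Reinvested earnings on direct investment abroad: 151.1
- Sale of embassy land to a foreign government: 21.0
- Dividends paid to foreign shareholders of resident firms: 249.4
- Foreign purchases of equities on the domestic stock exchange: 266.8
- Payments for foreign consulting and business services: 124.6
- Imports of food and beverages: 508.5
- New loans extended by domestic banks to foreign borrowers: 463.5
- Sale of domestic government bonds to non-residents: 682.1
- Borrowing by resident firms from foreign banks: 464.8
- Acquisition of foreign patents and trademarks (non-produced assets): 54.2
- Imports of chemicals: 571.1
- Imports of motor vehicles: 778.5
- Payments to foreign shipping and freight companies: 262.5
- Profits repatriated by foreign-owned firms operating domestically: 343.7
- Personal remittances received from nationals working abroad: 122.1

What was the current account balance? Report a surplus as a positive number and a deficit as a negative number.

Goods: -778.5 - 508.5 - 571.1 = -1858.1
Services: -124.6 - 262.5 = -387.1
Primary income: -249.4 + 151.1 - 343.7 = -442.0
Secondary income: -91.1 + 122.1 = 31.0
Current account = (-1858.1) + (-387.1) + (-442.0) + 31.0 = -2656.2
(Excluded from the current account — capital account: sale of embassy land to a foreign government 21.0, acquisition of foreign patents and trademarks (non-produced assets) 54.2; financial account: foreign purchases of equities on the domestic stock exchange 266.8, new loans extended by domestic banks to foreign borrowers 463.5, sale of domestic government bonds to non-residents 682.1, borrowing by resident firms from foreign banks 464.8.)

-2656.2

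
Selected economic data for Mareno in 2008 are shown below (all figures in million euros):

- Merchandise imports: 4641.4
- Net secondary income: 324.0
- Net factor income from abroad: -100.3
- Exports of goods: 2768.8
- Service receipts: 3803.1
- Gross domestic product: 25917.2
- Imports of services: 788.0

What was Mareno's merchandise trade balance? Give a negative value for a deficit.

Goods balance = 2768.8 - 4641.4 = -1872.6

-1872.6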